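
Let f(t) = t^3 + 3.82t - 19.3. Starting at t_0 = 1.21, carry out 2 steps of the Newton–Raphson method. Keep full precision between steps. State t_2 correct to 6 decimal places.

f'(t) = 3t^2 + 3.82
t_0 = 1.210000: f = -12.906239, f' = 8.212300 → t_1 = 1.210000 - (-12.906239)/(8.212300) = 2.781574
t_1 = 2.781574: f = 12.847085, f' = 27.031465 → t_2 = 2.781574 - (12.847085)/(27.031465) = 2.306310

2.306310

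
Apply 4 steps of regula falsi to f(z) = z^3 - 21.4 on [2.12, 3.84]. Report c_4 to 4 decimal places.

2.7699

f(2.120000) = -11.871872, f(3.840000) = 35.223104
step 1: c = 2.553584, f(c) = -4.748615 < 0 → new bracket [2.553584, 3.840000]
step 2: c = 2.706409, f(c) = -1.576496 < 0 → new bracket [2.706409, 3.840000]
step 3: c = 2.754972, f(c) = -0.490111 < 0 → new bracket [2.754972, 3.840000]
step 4: c = 2.769863, f(c) = -0.149226 < 0 → new bracket [2.769863, 3.840000]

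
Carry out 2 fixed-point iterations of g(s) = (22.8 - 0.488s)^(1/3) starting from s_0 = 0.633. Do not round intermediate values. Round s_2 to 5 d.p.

s_1 = g(0.633000) = 2.822736
s_2 = g(2.822736) = 2.777304

2.77730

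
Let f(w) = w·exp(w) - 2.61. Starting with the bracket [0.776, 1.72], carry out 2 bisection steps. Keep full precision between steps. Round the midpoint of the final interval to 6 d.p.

0.894000

f(0.776000) = -0.923935, f(1.720000) = 6.995389 (opposite signs)
step 1: m = 1.248000, f(m) = 1.737245 > 0 → root in [0.776000, 1.248000]
step 2: m = 1.012000, f(m) = 0.174111 > 0 → root in [0.776000, 1.012000]
Midpoint of [0.776000, 1.012000] = 0.894000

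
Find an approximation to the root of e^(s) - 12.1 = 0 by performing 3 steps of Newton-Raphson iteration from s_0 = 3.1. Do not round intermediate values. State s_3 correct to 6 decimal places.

2.493265

f'(s) = e^(s)
s_0 = 3.100000: f = 10.097951, f' = 22.197951 → s_1 = 3.100000 - (10.097951)/(22.197951) = 2.645095
s_1 = 2.645095: f = 1.984788, f' = 14.084788 → s_2 = 2.645095 - (1.984788)/(14.084788) = 2.504178
s_2 = 2.504178: f = 0.133501, f' = 12.233501 → s_3 = 2.504178 - (0.133501)/(12.233501) = 2.493265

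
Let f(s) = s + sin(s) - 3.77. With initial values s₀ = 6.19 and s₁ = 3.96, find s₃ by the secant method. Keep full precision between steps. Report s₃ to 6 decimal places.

5.067515

f(s_0) = 2.326949, f(s_1) = -0.540058
s_2 = 3.960000 - (-0.540058)·(3.960000 - 6.190000)/(-0.540058 - (2.326949)) = 4.380065; f(s_2) = -0.335222
s_3 = 4.380065 - (-0.335222)·(4.380065 - 3.960000)/(-0.335222 - (-0.540058)) = 5.067515; f(s_3) = 0.359912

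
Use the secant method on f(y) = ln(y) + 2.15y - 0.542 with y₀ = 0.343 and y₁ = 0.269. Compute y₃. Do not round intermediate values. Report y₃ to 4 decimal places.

f(y_0) = -0.874575, f(y_1) = -1.276694
y_2 = 0.269000 - (-1.276694)·(0.269000 - 0.343000)/(-1.276694 - (-0.874575)) = 0.503944; f(y_2) = -0.143812
y_3 = 0.503944 - (-0.143812)·(0.503944 - 0.269000)/(-0.143812 - (-1.276694)) = 0.533768; f(y_3) = -0.022192

0.5338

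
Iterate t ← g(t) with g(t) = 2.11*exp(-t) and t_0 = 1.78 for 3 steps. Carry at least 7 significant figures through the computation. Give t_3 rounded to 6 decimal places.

t_1 = g(1.780000) = 0.355826
t_2 = g(0.355826) = 1.478254
t_3 = g(1.478254) = 0.481155

0.481155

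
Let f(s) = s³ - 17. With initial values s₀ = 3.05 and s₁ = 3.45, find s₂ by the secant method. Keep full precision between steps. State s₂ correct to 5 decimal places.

2.69155

Secant update: s_(k+1) = s_k − f(s_k)·(s_k − s_(k-1))/(f(s_k) − f(s_(k-1))).
f(s_0) = 11.372625, f(s_1) = 24.063625
s_2 = 3.450000 - (24.063625)·(3.450000 - 3.050000)/(24.063625 - (11.372625)) = 2.691553; f(s_2) = 2.498843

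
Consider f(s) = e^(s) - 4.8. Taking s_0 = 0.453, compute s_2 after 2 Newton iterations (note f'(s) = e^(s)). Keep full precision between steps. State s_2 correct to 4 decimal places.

1.8967

s_0 = 0.453000: f = -3.226976, f' = 1.573024 → s_1 = 0.453000 - (-3.226976)/(1.573024) = 2.504447
s_1 = 2.504447: f = 7.436791, f' = 12.236791 → s_2 = 2.504447 - (7.436791)/(12.236791) = 1.896707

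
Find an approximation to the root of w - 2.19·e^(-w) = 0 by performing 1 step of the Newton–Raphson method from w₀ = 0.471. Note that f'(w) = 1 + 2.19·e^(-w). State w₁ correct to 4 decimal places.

0.8496

Newton update: w ← w − f(w)/f'(w).
w_0 = 0.471000: f = -0.896387, f' = 2.367387 → w_1 = 0.471000 - (-0.896387)/(2.367387) = 0.849640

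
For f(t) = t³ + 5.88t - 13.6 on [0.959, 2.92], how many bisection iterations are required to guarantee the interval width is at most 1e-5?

Initial width b − a = 2.92 − 0.959 = 1.961000.
After n steps the width is (b−a)/2^n; need (b−a)/2^n ≤ 1e-5.
So n ≥ log₂(1.961000/1e-5) = log₂(196100.0000) ≈ 17.5812.
Hence n = 18.

18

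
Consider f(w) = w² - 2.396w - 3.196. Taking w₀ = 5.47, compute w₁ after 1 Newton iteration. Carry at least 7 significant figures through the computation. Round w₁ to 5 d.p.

Newton update: w ← w − f(w)/f'(w).
f'(w) = 2w - 2.396
w_0 = 5.470000: f = 13.618780, f' = 8.544000 → w_1 = 5.470000 - (13.618780)/(8.544000) = 3.876042

3.87604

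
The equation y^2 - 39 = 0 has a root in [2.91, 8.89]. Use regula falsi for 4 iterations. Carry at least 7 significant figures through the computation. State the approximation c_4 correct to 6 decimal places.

f(2.910000) = -30.531900, f(8.890000) = 40.032100
step 1: c = 5.497449, f(c) = -8.778053 < 0 → new bracket [5.497449, 8.890000]
step 2: c = 6.107568, f(c) = -1.697614 < 0 → new bracket [6.107568, 8.890000]
step 3: c = 6.220761, f(c) = -0.302138 < 0 → new bracket [6.220761, 8.890000]
step 4: c = 6.240755, f(c) = -0.052971 < 0 → new bracket [6.240755, 8.890000]

6.240755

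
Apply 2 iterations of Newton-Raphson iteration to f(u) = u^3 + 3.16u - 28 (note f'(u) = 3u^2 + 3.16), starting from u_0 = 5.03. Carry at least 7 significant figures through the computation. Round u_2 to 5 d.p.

u_0 = 5.030000: f = 115.158327, f' = 79.062700 → u_1 = 5.030000 - (115.158327)/(79.062700) = 3.573456
u_1 = 3.573456: f = 28.923668, f' = 41.468756 → u_2 = 3.573456 - (28.923668)/(41.468756) = 2.875975

2.87597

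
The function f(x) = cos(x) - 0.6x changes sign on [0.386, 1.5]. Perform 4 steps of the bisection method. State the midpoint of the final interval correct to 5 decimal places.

f(0.386000) = 0.694822, f(1.500000) = -0.829263 (opposite signs)
step 1: m = 0.943000, f(m) = 0.021563 > 0 → root in [0.943000, 1.500000]
step 2: m = 1.221500, f(m) = -0.390663 < 0 → root in [0.943000, 1.221500]
step 3: m = 1.082250, f(m) = -0.180007 < 0 → root in [0.943000, 1.082250]
step 4: m = 1.012625, f(m) = -0.077939 < 0 → root in [0.943000, 1.012625]
Midpoint of [0.943000, 1.012625] = 0.977813

0.97781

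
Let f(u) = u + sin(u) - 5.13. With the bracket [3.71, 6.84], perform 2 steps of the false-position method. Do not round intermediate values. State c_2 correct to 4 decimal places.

f(3.710000) = -1.958291, f(6.840000) = 2.238485
step 1: c = 5.170514, f(c) = -0.856369 < 0 → new bracket [5.170514, 6.840000]
step 2: c = 5.632473, f(c) = -0.103280 < 0 → new bracket [5.632473, 6.840000]

5.6325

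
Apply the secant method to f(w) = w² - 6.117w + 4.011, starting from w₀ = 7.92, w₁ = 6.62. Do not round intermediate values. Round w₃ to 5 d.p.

Secant update: w_(k+1) = w_k − f(w_k)·(w_k − w_(k-1))/(f(w_k) − f(w_(k-1))).
f(w_0) = 18.290760, f(w_1) = 7.340860
w_2 = 6.620000 - (7.340860)·(6.620000 - 7.920000)/(7.340860 - (18.290760)) = 5.748474; f(w_2) = 1.892540
w_3 = 5.748474 - (1.892540)·(5.748474 - 6.620000)/(1.892540 - (7.340860)) = 5.445739; f(w_3) = 0.355490

5.44574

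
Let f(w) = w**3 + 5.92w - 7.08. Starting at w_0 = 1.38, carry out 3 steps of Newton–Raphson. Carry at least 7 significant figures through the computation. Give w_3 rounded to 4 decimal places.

1.0178

Newton update: w ← w − f(w)/f'(w).
f'(w) = 3w**2 + 5.92
w_0 = 1.380000: f = 3.717672, f' = 11.633200 → w_1 = 1.380000 - (3.717672)/(11.633200) = 1.060426
w_1 = 1.060426: f = 0.390171, f' = 9.293508 → w_2 = 1.060426 - (0.390171)/(9.293508) = 1.018442
w_2 = 1.018442: f = 0.005533, f' = 9.031675 → w_3 = 1.018442 - (0.005533)/(9.031675) = 1.017830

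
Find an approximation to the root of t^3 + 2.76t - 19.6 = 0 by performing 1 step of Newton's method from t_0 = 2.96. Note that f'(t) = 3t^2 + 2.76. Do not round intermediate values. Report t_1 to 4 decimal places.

2.4606

Newton update: t ← t − f(t)/f'(t).
t_0 = 2.960000: f = 14.503936, f' = 29.044800 → t_1 = 2.960000 - (14.503936)/(29.044800) = 2.460636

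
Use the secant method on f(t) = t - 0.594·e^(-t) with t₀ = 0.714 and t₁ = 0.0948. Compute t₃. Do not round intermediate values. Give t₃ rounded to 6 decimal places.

0.399317

f(t_0) = 0.423129, f(t_1) = -0.445476
t_2 = 0.094800 - (-0.445476)·(0.094800 - 0.714000)/(-0.445476 - (0.423129)) = 0.412365; f(t_2) = 0.019088
t_3 = 0.412365 - (0.019088)·(0.412365 - 0.094800)/(0.019088 - (-0.445476)) = 0.399317; f(t_3) = 0.000875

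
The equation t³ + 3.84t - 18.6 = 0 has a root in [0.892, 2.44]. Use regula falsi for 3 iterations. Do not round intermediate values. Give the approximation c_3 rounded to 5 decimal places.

2.17144

False-position update: c = (a·f(b) − b·f(a))/(f(b) − f(a)); replace the endpoint whose sign matches f(c).
f(0.892000) = -14.464988, f(2.440000) = 5.296384
step 1: c = 2.025110, f(c) = -2.518464 < 0 → new bracket [2.025110, 2.440000]
step 2: c = 2.158815, f(c) = -0.249033 < 0 → new bracket [2.158815, 2.440000]
step 3: c = 2.171442, f(c) = -0.022959 < 0 → new bracket [2.171442, 2.440000]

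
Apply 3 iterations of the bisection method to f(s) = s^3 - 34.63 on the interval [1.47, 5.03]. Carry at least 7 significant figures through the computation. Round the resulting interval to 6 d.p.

[3.250000, 3.695000]

f(1.470000) = -31.453477, f(5.030000) = 92.633527 (opposite signs)
step 1: m = 3.250000, f(m) = -0.301875 < 0 → root in [3.250000, 5.030000]
step 2: m = 4.140000, f(m) = 36.327944 > 0 → root in [3.250000, 4.140000]
step 3: m = 3.695000, f(m) = 15.817927 > 0 → root in [3.250000, 3.695000]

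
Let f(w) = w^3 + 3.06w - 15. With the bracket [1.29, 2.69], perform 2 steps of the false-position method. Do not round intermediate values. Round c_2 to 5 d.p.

2.01484

f(1.290000) = -8.905911, f(2.690000) = 12.696509
step 1: c = 1.867170, f(c) = -2.776896 < 0 → new bracket [1.867170, 2.690000]
step 2: c = 2.014837, f(c) = -0.655225 < 0 → new bracket [2.014837, 2.690000]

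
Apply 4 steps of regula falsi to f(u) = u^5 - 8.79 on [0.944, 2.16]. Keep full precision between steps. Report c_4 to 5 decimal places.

1.46492

f(0.944000) = -8.040348, f(2.160000) = 38.228498
step 1: c = 1.155310, f(c) = -6.731777 < 0 → new bracket [1.155310, 2.160000]
step 2: c = 1.305739, f(c) = -4.994383 < 0 → new bracket [1.305739, 2.160000]
step 3: c = 1.404449, f(c) = -3.325764 < 0 → new bracket [1.404449, 2.160000]
step 4: c = 1.464919, f(c) = -2.043670 < 0 → new bracket [1.464919, 2.160000]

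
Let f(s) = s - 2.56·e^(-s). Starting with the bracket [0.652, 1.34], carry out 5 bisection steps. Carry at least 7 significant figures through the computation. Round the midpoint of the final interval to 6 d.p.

0.963750

f(0.652000) = -0.681767, f(1.340000) = 0.669675 (opposite signs)
step 1: m = 0.996000, f(m) = 0.050454 > 0 → root in [0.652000, 0.996000]
step 2: m = 0.824000, f(m) = -0.299004 < 0 → root in [0.824000, 0.996000]
step 3: m = 0.910000, f(m) = -0.120462 < 0 → root in [0.910000, 0.996000]
step 4: m = 0.953000, f(m) = -0.034091 < 0 → root in [0.953000, 0.996000]
step 5: m = 0.974500, f(m) = 0.008405 > 0 → root in [0.953000, 0.974500]
Midpoint of [0.953000, 0.974500] = 0.963750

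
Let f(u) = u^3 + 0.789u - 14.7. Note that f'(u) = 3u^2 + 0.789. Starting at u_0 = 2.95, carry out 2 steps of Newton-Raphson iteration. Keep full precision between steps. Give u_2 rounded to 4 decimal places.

u_0 = 2.950000: f = 13.299925, f' = 26.896500 → u_1 = 2.950000 - (13.299925)/(26.896500) = 2.455515
u_1 = 2.455515: f = 2.043055, f' = 18.877657 → u_2 = 2.455515 - (2.043055)/(18.877657) = 2.347289

2.3473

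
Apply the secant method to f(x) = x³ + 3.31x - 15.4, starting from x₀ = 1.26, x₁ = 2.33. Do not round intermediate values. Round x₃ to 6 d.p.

2.040212

Secant update: x_(k+1) = x_k − f(x_k)·(x_k − x_(k-1))/(f(x_k) − f(x_(k-1))).
f(x_0) = -9.229024, f(x_1) = 4.961637
x_2 = 2.330000 - (4.961637)·(2.330000 - 1.260000)/(4.961637 - (-9.229024)) = 1.955884; f(x_2) = -1.443823
x_3 = 1.955884 - (-1.443823)·(1.955884 - 2.330000)/(-1.443823 - (4.961637)) = 2.040212; f(x_3) = -0.154592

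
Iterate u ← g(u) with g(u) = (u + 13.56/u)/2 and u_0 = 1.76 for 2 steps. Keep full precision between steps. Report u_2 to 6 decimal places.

3.798852

u_1 = g(1.760000) = 4.732273
u_2 = g(4.732273) = 3.798852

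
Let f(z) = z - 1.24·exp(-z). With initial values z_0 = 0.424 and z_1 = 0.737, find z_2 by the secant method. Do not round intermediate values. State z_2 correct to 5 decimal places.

0.65237

Secant update: z_(k+1) = z_k − f(z_k)·(z_k − z_(k-1))/(f(z_k) − f(z_(k-1))).
f(z_0) = -0.387486, f(z_1) = 0.143601
z_2 = 0.737000 - (0.143601)·(0.737000 - 0.424000)/(0.143601 - (-0.387486)) = 0.652368; f(z_2) = 0.006562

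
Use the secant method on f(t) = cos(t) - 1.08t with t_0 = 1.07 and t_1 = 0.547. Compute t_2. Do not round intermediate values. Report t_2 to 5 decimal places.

f(t_0) = -0.675476, f(t_1) = 0.263329
t_2 = 0.547000 - (0.263329)·(0.547000 - 1.070000)/(0.263329 - (-0.675476)) = 0.693698; f(t_2) = 0.019693

0.69370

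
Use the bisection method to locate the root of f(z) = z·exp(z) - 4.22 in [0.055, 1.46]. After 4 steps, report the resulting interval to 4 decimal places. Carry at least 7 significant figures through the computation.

f(0.055000) = -4.161890, f(1.460000) = 2.066701 (opposite signs)
step 1: m = 0.757500, f(m) = -2.604300 < 0 → root in [0.757500, 1.460000]
step 2: m = 1.108750, f(m) = -0.859858 < 0 → root in [1.108750, 1.460000]
step 3: m = 1.284375, f(m) = 0.419688 > 0 → root in [1.108750, 1.284375]
step 4: m = 1.196562, f(m) = -0.260905 < 0 → root in [1.196562, 1.284375]

[1.1966, 1.2844]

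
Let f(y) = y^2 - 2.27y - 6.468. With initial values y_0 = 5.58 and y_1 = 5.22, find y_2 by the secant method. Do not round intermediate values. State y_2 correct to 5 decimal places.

4.17299

f(y_0) = 12.001800, f(y_1) = 8.931000
y_2 = 5.220000 - (8.931000)·(5.220000 - 5.580000)/(8.931000 - (12.001800)) = 4.172989; f(y_2) = 1.473155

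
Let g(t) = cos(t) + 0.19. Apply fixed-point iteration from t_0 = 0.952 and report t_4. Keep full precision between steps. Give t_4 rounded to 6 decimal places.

t_1 = g(0.952000) = 0.770055
t_2 = g(0.770055) = 0.907872
t_3 = g(0.907872) = 0.805424
t_4 = g(0.805424) = 0.882805

0.882805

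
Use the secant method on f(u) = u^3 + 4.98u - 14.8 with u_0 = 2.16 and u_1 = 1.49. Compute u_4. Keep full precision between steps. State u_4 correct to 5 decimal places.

Secant update: u_(k+1) = u_k − f(u_k)·(u_k − u_(k-1))/(f(u_k) − f(u_(k-1))).
f(u_0) = 6.034496, f(u_1) = -4.071851
u_2 = 1.490000 - (-4.071851)·(1.490000 - 2.160000)/(-4.071851 - (6.034496)) = 1.759943; f(u_2) = -0.584234
u_3 = 1.759943 - (-0.584234)·(1.759943 - 1.490000)/(-0.584234 - (-4.071851)) = 1.805163; f(u_3) = 0.072044
u_4 = 1.805163 - (0.072044)·(1.805163 - 1.759943)/(0.072044 - (-0.584234)) = 1.800199; f(u_4) = -0.001072

1.80020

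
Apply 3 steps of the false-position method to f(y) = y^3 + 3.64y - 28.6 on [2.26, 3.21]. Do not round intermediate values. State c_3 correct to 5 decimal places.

f(2.260000) = -8.830424, f(3.210000) = 16.160561
step 1: c = 2.595677, f(c) = -1.663257 < 0 → new bracket [2.595677, 3.210000]
step 2: c = 2.653004, f(c) = -0.270091 < 0 → new bracket [2.653004, 3.210000]
step 3: c = 2.662160, f(c) = -0.042763 < 0 → new bracket [2.662160, 3.210000]

2.66216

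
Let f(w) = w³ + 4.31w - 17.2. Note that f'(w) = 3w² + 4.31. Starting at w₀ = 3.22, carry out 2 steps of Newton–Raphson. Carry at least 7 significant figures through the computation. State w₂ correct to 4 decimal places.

w_0 = 3.220000: f = 30.064448, f' = 35.415200 → w_1 = 3.220000 - (30.064448)/(35.415200) = 2.371086
w_1 = 2.371086: f = 6.349749, f' = 21.176151 → w_2 = 2.371086 - (6.349749)/(21.176151) = 2.071233

2.0712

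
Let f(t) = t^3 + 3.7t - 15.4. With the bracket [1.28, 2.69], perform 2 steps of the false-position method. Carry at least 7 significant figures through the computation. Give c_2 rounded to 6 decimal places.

False-position update: c = (a·f(b) − b·f(a))/(f(b) − f(a)); replace the endpoint whose sign matches f(c).
f(1.280000) = -8.566848, f(2.690000) = 14.018109
step 1: c = 1.814836, f(c) = -2.707704 < 0 → new bracket [1.814836, 2.690000]
step 2: c = 1.956515, f(c) = -0.671457 < 0 → new bracket [1.956515, 2.690000]

1.956515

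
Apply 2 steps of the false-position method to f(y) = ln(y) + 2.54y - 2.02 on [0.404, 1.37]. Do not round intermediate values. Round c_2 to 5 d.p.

0.86173

f(0.404000) = -1.900180, f(1.370000) = 1.774611
step 1: c = 0.903504, f(c) = 0.173427 > 0 → new bracket [0.404000, 0.903504]
step 2: c = 0.861728, f(c) = 0.019974 > 0 → new bracket [0.404000, 0.861728]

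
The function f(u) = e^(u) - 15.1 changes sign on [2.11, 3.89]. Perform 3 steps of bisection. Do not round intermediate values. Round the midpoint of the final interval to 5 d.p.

2.66625

f(2.110000) = -6.851759, f(3.890000) = 33.810887 (opposite signs)
step 1: m = 3.000000, f(m) = 4.985537 > 0 → root in [2.110000, 3.000000]
step 2: m = 2.555000, f(m) = -2.228700 < 0 → root in [2.555000, 3.000000]
step 3: m = 2.777500, f(m) = 0.978774 > 0 → root in [2.555000, 2.777500]
Midpoint of [2.555000, 2.777500] = 2.666250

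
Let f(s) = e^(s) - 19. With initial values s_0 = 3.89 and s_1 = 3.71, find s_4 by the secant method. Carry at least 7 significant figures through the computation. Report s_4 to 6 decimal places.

2.956112

f(s_0) = 29.910887, f(s_1) = 21.853807
s_2 = 3.710000 - (21.853807)·(3.710000 - 3.890000)/(21.853807 - (29.910887)) = 3.221773; f(s_2) = 6.072531
s_3 = 3.221773 - (6.072531)·(3.221773 - 3.710000)/(6.072531 - (21.853807)) = 3.033906; f(s_3) = 1.778240
s_4 = 3.033906 - (1.778240)·(3.033906 - 3.221773)/(1.778240 - (6.072531)) = 2.956112; f(s_4) = 0.223084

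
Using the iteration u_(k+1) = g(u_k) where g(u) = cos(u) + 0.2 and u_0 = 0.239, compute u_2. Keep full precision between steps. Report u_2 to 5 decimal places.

0.58870

u_1 = g(0.239000) = 1.171575
u_2 = g(1.171575) = 0.588701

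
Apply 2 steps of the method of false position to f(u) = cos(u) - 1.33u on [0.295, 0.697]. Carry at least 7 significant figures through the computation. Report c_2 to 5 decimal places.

0.61428

f(0.295000) = 0.564452, f(0.697000) = -0.160239
step 1: c = 0.608113, f(c) = 0.011938 > 0 → new bracket [0.608113, 0.697000]
step 2: c = 0.614276, f(c) = 0.000204 > 0 → new bracket [0.614276, 0.697000]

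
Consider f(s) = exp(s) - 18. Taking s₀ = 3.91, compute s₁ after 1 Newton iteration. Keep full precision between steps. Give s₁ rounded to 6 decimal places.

f'(s) = exp(s)
s_0 = 3.910000: f = 31.898952, f' = 49.898952 → s_1 = 3.910000 - (31.898952)/(49.898952) = 3.270729

3.270729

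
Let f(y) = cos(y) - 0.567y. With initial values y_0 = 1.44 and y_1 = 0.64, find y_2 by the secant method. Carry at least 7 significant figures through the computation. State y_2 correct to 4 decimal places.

f(y_0) = -0.686056, f(y_1) = 0.439216
y_2 = 0.640000 - (0.439216)·(0.640000 - 1.440000)/(0.439216 - (-0.686056)) = 0.952256; f(y_2) = 0.039918

0.9523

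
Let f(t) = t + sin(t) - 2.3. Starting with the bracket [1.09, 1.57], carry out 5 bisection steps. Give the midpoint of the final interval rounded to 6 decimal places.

1.322500

f(1.090000) = -0.323373, f(1.570000) = 0.270000 (opposite signs)
step 1: m = 1.330000, f(m) = 0.001148 > 0 → root in [1.090000, 1.330000]
step 2: m = 1.210000, f(m) = -0.154384 < 0 → root in [1.210000, 1.330000]
step 3: m = 1.270000, f(m) = -0.074899 < 0 → root in [1.270000, 1.330000]
step 4: m = 1.300000, f(m) = -0.036442 < 0 → root in [1.300000, 1.330000]
step 5: m = 1.315000, f(m) = -0.017538 < 0 → root in [1.315000, 1.330000]
Midpoint of [1.315000, 1.330000] = 1.322500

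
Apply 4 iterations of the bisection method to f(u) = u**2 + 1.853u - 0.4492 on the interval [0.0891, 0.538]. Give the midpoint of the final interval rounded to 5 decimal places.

f(0.089100) = -0.276159, f(0.538000) = 0.837158 (opposite signs)
step 1: m = 0.313550, f(m) = 0.230122 > 0 → root in [0.089100, 0.313550]
step 2: m = 0.201325, f(m) = -0.035613 < 0 → root in [0.201325, 0.313550]
step 3: m = 0.257437, f(m) = 0.094106 > 0 → root in [0.201325, 0.257437]
step 4: m = 0.229381, f(m) = 0.028459 > 0 → root in [0.201325, 0.229381]
Midpoint of [0.201325, 0.229381] = 0.215353

0.21535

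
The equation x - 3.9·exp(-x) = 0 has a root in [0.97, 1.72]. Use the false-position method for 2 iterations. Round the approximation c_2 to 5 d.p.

1.19023

f(0.970000) = -0.508424, f(1.720000) = 1.021642
step 1: c = 1.219217, f(c) = 0.066917 > 0 → new bracket [0.970000, 1.219217]
step 2: c = 1.190231, f(c) = 0.004042 > 0 → new bracket [0.970000, 1.190231]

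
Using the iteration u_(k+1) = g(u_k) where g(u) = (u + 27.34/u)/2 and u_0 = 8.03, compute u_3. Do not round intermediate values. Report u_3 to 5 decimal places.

5.22881

u_1 = g(8.030000) = 5.717366
u_2 = g(5.717366) = 5.249644
u_3 = g(5.249644) = 5.228808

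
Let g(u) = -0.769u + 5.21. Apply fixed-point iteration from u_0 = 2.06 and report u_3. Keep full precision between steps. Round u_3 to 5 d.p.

u_1 = g(2.060000) = 3.625860
u_2 = g(3.625860) = 2.421714
u_3 = g(2.421714) = 3.347702

3.34770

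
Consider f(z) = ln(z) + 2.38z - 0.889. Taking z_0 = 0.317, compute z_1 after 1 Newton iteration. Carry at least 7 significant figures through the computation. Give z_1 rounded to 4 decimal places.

0.5489

Newton update: z ← z − f(z)/f'(z).
f'(z) = 1/z + 2.38
z_0 = 0.317000: f = -1.283394, f' = 5.534574 → z_1 = 0.317000 - (-1.283394)/(5.534574) = 0.548887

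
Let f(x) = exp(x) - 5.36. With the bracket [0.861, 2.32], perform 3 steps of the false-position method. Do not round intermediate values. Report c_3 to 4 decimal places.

1.6568

f(0.861000) = -2.994475, f(2.320000) = 4.815674
step 1: c = 1.420393, f(c) = -1.221255 < 0 → new bracket [1.420393, 2.320000]
step 2: c = 1.602381, f(c) = -0.395161 < 0 → new bracket [1.602381, 2.320000]
step 3: c = 1.656801, f(c) = -0.117486 < 0 → new bracket [1.656801, 2.320000]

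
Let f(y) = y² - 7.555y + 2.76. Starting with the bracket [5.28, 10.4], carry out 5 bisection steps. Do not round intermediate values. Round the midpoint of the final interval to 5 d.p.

7.12000

f(5.280000) = -9.252000, f(10.400000) = 32.348000 (opposite signs)
step 1: m = 7.840000, f(m) = 4.994400 > 0 → root in [5.280000, 7.840000]
step 2: m = 6.560000, f(m) = -3.767200 < 0 → root in [6.560000, 7.840000]
step 3: m = 7.200000, f(m) = 0.204000 > 0 → root in [6.560000, 7.200000]
step 4: m = 6.880000, f(m) = -1.884000 < 0 → root in [6.880000, 7.200000]
step 5: m = 7.040000, f(m) = -0.865600 < 0 → root in [7.040000, 7.200000]
Midpoint of [7.040000, 7.200000] = 7.120000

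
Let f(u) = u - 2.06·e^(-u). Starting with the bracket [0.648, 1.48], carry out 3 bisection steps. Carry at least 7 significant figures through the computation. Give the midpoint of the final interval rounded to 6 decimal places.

0.908000

f(0.648000) = -0.429567, f(1.480000) = 1.011066 (opposite signs)
step 1: m = 1.064000, f(m) = 0.353150 > 0 → root in [0.648000, 1.064000]
step 2: m = 0.856000, f(m) = -0.019208 < 0 → root in [0.856000, 1.064000]
step 3: m = 0.960000, f(m) = 0.171241 > 0 → root in [0.856000, 0.960000]
Midpoint of [0.856000, 0.960000] = 0.908000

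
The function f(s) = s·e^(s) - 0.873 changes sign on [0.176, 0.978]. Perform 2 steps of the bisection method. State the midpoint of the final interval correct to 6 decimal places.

f(0.176000) = -0.663131, f(0.978000) = 1.727632 (opposite signs)
step 1: m = 0.577000, f(m) = 0.154457 > 0 → root in [0.176000, 0.577000]
step 2: m = 0.376500, f(m) = -0.324373 < 0 → root in [0.376500, 0.577000]
Midpoint of [0.376500, 0.577000] = 0.476750

0.476750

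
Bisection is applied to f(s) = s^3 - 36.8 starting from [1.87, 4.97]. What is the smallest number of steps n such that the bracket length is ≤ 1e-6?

Initial width b − a = 4.97 − 1.87 = 3.100000.
After n steps the width is (b−a)/2^n; need (b−a)/2^n ≤ 1e-6.
So n ≥ log₂(3.100000/1e-6) = log₂(3100000.0000) ≈ 21.5638.
Hence n = 22.

22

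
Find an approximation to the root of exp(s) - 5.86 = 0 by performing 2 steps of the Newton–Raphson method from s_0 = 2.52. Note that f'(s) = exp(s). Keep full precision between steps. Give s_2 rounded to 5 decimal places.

s_0 = 2.520000: f = 6.568597, f' = 12.428597 → s_1 = 2.520000 - (6.568597)/(12.428597) = 1.991493
s_1 = 1.991493: f = 1.466466, f' = 7.326466 → s_2 = 1.991493 - (1.466466)/(7.326466) = 1.791333

1.79133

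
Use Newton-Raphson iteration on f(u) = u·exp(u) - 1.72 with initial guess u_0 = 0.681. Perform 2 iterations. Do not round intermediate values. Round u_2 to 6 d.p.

Newton update: u ← u − f(u)/f'(u).
f'(u) = (u + 1)·exp(u)
u_0 = 0.681000: f = -0.374444, f' = 3.321408 → u_1 = 0.681000 - (-0.374444)/(3.321408) = 0.793737
u_1 = 0.793737: f = 0.035464, f' = 3.967109 → u_2 = 0.793737 - (0.035464)/(3.967109) = 0.784797

0.784797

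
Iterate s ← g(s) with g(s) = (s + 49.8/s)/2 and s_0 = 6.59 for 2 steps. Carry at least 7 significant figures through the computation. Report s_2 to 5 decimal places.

s_1 = g(6.590000) = 7.073452
s_2 = g(7.073452) = 7.056931

7.05693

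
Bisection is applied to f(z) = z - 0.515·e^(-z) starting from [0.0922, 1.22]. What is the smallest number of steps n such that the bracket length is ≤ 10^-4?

Initial width b − a = 1.22 − 0.0922 = 1.127800.
After n steps the width is (b−a)/2^n; need (b−a)/2^n ≤ 10^-4.
So n ≥ log₂(1.127800/10^-4) = log₂(11278.0000) ≈ 13.4612.
Hence n = 14.

14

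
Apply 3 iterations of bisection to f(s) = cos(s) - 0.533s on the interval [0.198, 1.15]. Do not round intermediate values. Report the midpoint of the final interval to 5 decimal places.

f(0.198000) = 0.874928, f(1.150000) = -0.204463 (opposite signs)
step 1: m = 0.674000, f(m) = 0.422089 > 0 → root in [0.674000, 1.150000]
step 2: m = 0.912000, f(m) = 0.126070 > 0 → root in [0.912000, 1.150000]
step 3: m = 1.031000, f(m) = -0.035562 < 0 → root in [0.912000, 1.031000]
Midpoint of [0.912000, 1.031000] = 0.971500

0.97150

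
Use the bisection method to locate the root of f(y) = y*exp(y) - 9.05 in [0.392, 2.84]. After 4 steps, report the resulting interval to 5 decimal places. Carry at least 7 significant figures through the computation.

[1.61600, 1.76900]

f(0.392000) = -8.469864, f(2.840000) = 39.558774 (opposite signs)
step 1: m = 1.616000, f(m) = -0.916804 < 0 → root in [1.616000, 2.840000]
step 2: m = 2.228000, f(m) = 11.628703 > 0 → root in [1.616000, 2.228000]
step 3: m = 1.922000, f(m) = 4.086128 > 0 → root in [1.616000, 1.922000]
step 4: m = 1.769000, f(m) = 1.325159 > 0 → root in [1.616000, 1.769000]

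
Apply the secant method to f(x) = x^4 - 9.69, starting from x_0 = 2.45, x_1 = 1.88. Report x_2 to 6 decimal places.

1.812147

f(x_0) = 26.340006, f(x_1) = 2.801983
x_2 = 1.880000 - (2.801983)·(1.880000 - 2.450000)/(2.801983 - (26.340006)) = 1.812147; f(x_2) = 1.093841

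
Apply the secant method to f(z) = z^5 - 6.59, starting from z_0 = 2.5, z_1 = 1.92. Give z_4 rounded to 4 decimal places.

f(z_0) = 91.066250, f(z_1) = 19.501926
z_2 = 1.920000 - (19.501926)·(1.920000 - 2.500000)/(19.501926 - (91.066250)) = 1.761945; f(z_2) = 10.390928
z_3 = 1.761945 - (10.390928)·(1.761945 - 1.920000)/(10.390928 - (19.501926)) = 1.581686; f(z_3) = 3.309216
z_4 = 1.581686 - (3.309216)·(1.581686 - 1.761945)/(3.309216 - (10.390928)) = 1.497452; f(z_4) = 0.939478

1.4975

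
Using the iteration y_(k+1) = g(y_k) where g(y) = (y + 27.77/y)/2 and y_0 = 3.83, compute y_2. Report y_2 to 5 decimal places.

5.27633

y_1 = g(3.830000) = 5.540326
y_2 = g(5.540326) = 5.276333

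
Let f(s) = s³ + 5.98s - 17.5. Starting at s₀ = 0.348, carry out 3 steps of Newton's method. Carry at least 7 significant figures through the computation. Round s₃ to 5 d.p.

f'(s) = 3s² + 5.98
s_0 = 0.348000: f = -15.376816, f' = 6.343312 → s_1 = 0.348000 - (-15.376816)/(6.343312) = 2.772099
s_1 = 2.772099: f = 20.379436, f' = 29.033597 → s_2 = 2.772099 - (20.379436)/(29.033597) = 2.070173
s_2 = 2.070173: f = 3.751601, f' = 18.836848 → s_3 = 2.070173 - (3.751601)/(18.836848) = 1.871010

1.87101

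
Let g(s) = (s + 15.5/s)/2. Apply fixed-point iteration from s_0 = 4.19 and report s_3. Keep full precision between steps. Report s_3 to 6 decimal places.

s_1 = g(4.190000) = 3.944642
s_2 = g(3.944642) = 3.937011
s_3 = g(3.937011) = 3.937004

3.937004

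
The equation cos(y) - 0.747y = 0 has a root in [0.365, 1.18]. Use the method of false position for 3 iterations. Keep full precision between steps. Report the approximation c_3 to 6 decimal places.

False-position update: c = (a·f(b) − b·f(a))/(f(b) − f(a)); replace the endpoint whose sign matches f(c).
f(0.365000) = 0.661469, f(1.180000) = -0.500535
step 1: c = 0.828937, f(c) = 0.056443 > 0 → new bracket [0.828937, 1.180000]
step 2: c = 0.864513, f(c) = 0.003219 > 0 → new bracket [0.864513, 1.180000]
step 3: c = 0.866529, f(c) = 0.000178 > 0 → new bracket [0.866529, 1.180000]

0.866529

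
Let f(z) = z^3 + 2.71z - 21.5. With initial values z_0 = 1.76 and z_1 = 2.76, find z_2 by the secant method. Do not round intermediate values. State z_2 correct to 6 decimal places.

2.376898

Secant update: z_(k+1) = z_k − f(z_k)·(z_k − z_(k-1))/(f(z_k) − f(z_(k-1))).
f(z_0) = -11.278624, f(z_1) = 7.004176
z_2 = 2.760000 - (7.004176)·(2.760000 - 1.760000)/(7.004176 - (-11.278624)) = 2.376898; f(z_2) = -1.629977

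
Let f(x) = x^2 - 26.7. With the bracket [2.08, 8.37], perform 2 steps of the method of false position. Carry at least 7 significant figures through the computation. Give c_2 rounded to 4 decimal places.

4.9265

False-position update: c = (a·f(b) − b·f(a))/(f(b) − f(a)); replace the endpoint whose sign matches f(c).
f(2.080000) = -22.373600, f(8.370000) = 43.356900
step 1: c = 4.221014, f(c) = -8.883038 < 0 → new bracket [4.221014, 8.370000]
step 2: c = 4.926520, f(c) = -2.429396 < 0 → new bracket [4.926520, 8.370000]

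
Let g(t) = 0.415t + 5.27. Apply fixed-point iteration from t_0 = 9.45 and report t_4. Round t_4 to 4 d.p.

t_1 = g(9.450000) = 9.191750
t_2 = g(9.191750) = 9.084576
t_3 = g(9.084576) = 9.040099
t_4 = g(9.040099) = 9.021641

9.0216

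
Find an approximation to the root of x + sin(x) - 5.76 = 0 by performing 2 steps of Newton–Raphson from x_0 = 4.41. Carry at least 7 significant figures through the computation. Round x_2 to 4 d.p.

Newton update: x ← x − f(x)/f'(x).
f'(x) = 1 + cos(x)
x_0 = 4.410000: f = -2.304628, f' = 0.702198 → x_1 = 4.410000 - (-2.304628)/(0.702198) = 7.692018
x_1 = 7.692018: f = 2.918931, f' = 1.161256 → x_2 = 7.692018 - (2.918931)/(1.161256) = 5.178421

5.1784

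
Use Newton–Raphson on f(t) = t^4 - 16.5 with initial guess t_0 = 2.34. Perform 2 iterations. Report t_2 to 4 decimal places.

2.0181

f'(t) = 4t^3
t_0 = 2.340000: f = 13.482195, f' = 51.251616 → t_1 = 2.340000 - (13.482195)/(51.251616) = 2.076941
t_1 = 2.076941: f = 2.107871, f' = 35.837071 → t_2 = 2.076941 - (2.107871)/(35.837071) = 2.018123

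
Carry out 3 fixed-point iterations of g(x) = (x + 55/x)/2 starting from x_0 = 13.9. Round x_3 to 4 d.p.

x_1 = g(13.900000) = 8.928417
x_2 = g(8.928417) = 7.544262
x_3 = g(7.544262) = 7.417285

7.4173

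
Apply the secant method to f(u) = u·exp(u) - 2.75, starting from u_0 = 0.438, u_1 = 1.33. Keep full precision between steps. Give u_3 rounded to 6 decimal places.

f(u_0) = -2.071273, f(u_1) = 2.278788
u_2 = 1.330000 - (2.278788)·(1.330000 - 0.438000)/(2.278788 - (-2.071273)) = 0.862724; f(u_2) = -0.705683
u_3 = 0.862724 - (-0.705683)·(0.862724 - 1.330000)/(-0.705683 - (2.278788)) = 0.973212; f(u_3) = -0.174460

0.973212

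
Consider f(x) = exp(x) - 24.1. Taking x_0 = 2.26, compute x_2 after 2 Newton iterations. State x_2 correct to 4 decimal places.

Newton update: x ← x − f(x)/f'(x).
f'(x) = exp(x)
x_0 = 2.260000: f = -14.516911, f' = 9.583089 → x_1 = 2.260000 - (-14.516911)/(9.583089) = 3.774847
x_1 = 3.774847: f = 19.490825, f' = 43.590825 → x_2 = 3.774847 - (19.490825)/(43.590825) = 3.327715

3.3277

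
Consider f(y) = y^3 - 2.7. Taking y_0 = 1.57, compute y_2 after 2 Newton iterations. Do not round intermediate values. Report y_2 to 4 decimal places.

f'(y) = 3y^2
y_0 = 1.570000: f = 1.169893, f' = 7.394700 → y_1 = 1.570000 - (1.169893)/(7.394700) = 1.411793
y_1 = 1.411793: f = 0.113929, f' = 5.979479 → y_2 = 1.411793 - (0.113929)/(5.979479) = 1.392740

1.3927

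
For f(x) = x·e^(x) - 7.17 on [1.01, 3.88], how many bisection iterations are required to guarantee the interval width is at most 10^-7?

25

Initial width b − a = 3.88 − 1.01 = 2.870000.
After n steps the width is (b−a)/2^n; need (b−a)/2^n ≤ 10^-7.
So n ≥ log₂(2.870000/10^-7) = log₂(28700000.0000) ≈ 24.7745.
Hence n = 25.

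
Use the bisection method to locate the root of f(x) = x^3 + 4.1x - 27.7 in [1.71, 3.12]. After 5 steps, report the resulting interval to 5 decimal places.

[2.54719, 2.59125]

f(1.710000) = -15.688789, f(3.120000) = 15.463328 (opposite signs)
step 1: m = 2.415000, f(m) = -3.713677 < 0 → root in [2.415000, 3.120000]
step 2: m = 2.767500, f(m) = 4.843188 > 0 → root in [2.415000, 2.767500]
step 3: m = 2.591250, f(m) = 0.323272 > 0 → root in [2.415000, 2.591250]
step 4: m = 2.503125, f(m) = -1.753520 < 0 → root in [2.503125, 2.591250]
step 5: m = 2.547187, f(m) = -0.729961 < 0 → root in [2.547187, 2.591250]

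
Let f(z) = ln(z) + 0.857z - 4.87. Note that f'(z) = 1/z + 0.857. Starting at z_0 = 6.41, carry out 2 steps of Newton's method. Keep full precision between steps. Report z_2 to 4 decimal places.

z_0 = 6.410000: f = 2.481229, f' = 1.013006 → z_1 = 6.410000 - (2.481229)/(1.013006) = 3.960628
z_1 = 3.960628: f = -0.099339, f' = 1.109485 → z_2 = 3.960628 - (-0.099339)/(1.109485) = 4.050164

4.0502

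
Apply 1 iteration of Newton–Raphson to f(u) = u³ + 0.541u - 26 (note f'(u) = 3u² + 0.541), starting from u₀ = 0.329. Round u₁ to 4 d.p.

u_0 = 0.329000: f = -25.786400, f' = 0.865723 → u_1 = 0.329000 - (-25.786400)/(0.865723) = 30.114970

30.1150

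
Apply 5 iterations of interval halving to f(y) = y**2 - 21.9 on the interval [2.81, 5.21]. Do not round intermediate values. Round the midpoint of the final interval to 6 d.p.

f(2.810000) = -14.003900, f(5.210000) = 5.244100 (opposite signs)
step 1: m = 4.010000, f(m) = -5.819900 < 0 → root in [4.010000, 5.210000]
step 2: m = 4.610000, f(m) = -0.647900 < 0 → root in [4.610000, 5.210000]
step 3: m = 4.910000, f(m) = 2.208100 > 0 → root in [4.610000, 4.910000]
step 4: m = 4.760000, f(m) = 0.757600 > 0 → root in [4.610000, 4.760000]
step 5: m = 4.685000, f(m) = 0.049225 > 0 → root in [4.610000, 4.685000]
Midpoint of [4.610000, 4.685000] = 4.647500

4.647500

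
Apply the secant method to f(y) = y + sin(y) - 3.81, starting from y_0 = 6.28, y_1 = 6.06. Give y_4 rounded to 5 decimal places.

4.81209

f(y_0) = 2.466815, f(y_1) = 2.028663
y_2 = 6.060000 - (2.028663)·(6.060000 - 6.280000)/(2.028663 - (2.466815)) = 5.041390; f(y_2) = 0.285024
y_3 = 5.041390 - (0.285024)·(5.041390 - 6.060000)/(0.285024 - (2.028663)) = 4.874883; f(y_3) = 0.078056
y_4 = 4.874883 - (0.078056)·(4.874883 - 5.041390)/(0.078056 - (0.285024)) = 4.812086; f(y_4) = 0.007052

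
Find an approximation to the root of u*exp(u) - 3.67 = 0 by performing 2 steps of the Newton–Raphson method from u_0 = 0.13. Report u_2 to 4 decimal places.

2.1794

Newton update: u ← u − f(u)/f'(u).
f'(u) = (u+1)*exp(u)
u_0 = 0.130000: f = -3.521952, f' = 1.286876 → u_1 = 0.130000 - (-3.521952)/(1.286876) = 2.866823
u_1 = 2.866823: f = 46.731843, f' = 67.982921 → u_2 = 2.866823 - (46.731843)/(67.982921) = 2.179418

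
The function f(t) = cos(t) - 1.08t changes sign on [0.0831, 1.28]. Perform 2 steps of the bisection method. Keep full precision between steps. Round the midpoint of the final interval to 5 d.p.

0.83116

f(0.083100) = 0.906801, f(1.280000) = -1.095685 (opposite signs)
step 1: m = 0.681550, f(m) = 0.040523 > 0 → root in [0.681550, 1.280000]
step 2: m = 0.980775, f(m) = -0.502858 < 0 → root in [0.681550, 0.980775]
Midpoint of [0.681550, 0.980775] = 0.831163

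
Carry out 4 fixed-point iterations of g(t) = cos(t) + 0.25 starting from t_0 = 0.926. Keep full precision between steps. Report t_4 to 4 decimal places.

0.8991

t_1 = g(0.926000) = 0.851036
t_2 = g(0.851036) = 0.909205
t_3 = g(0.909205) = 0.864373
t_4 = g(0.864373) = 0.899117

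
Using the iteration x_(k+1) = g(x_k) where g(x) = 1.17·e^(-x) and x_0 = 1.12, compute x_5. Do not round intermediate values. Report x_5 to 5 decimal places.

0.58616

x_1 = g(1.120000) = 0.381747
x_2 = g(0.381747) = 0.798721
x_3 = g(0.798721) = 0.526388
x_4 = g(0.526388) = 0.691160
x_5 = g(0.691160) = 0.586164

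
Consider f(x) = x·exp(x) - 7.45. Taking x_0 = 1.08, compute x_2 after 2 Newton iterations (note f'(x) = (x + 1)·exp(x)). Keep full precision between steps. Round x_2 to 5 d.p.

1.59090

x_0 = 1.080000: f = -4.269746, f' = 6.124933 → x_1 = 1.080000 - (-4.269746)/(6.124933) = 1.777109
x_1 = 1.777109: f = 3.057579, f' = 16.420317 → x_2 = 1.777109 - (3.057579)/(16.420317) = 1.590902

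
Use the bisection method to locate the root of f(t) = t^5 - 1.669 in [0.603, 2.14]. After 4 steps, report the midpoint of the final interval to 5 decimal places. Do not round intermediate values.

f(0.603000) = -1.589276, f(2.140000) = 43.212655 (opposite signs)
step 1: m = 1.371500, f(m) = 3.183651 > 0 → root in [0.603000, 1.371500]
step 2: m = 0.987250, f(m) = -0.731145 < 0 → root in [0.987250, 1.371500]
step 3: m = 1.179375, f(m) = 0.612705 > 0 → root in [0.987250, 1.179375]
step 4: m = 1.083313, f(m) = -0.177000 < 0 → root in [1.083313, 1.179375]
Midpoint of [1.083313, 1.179375] = 1.131344

1.13134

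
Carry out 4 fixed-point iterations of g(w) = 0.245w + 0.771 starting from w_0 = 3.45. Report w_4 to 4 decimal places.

1.0299

w_1 = g(3.450000) = 1.616250
w_2 = g(1.616250) = 1.166981
w_3 = g(1.166981) = 1.056910
w_4 = g(1.056910) = 1.029943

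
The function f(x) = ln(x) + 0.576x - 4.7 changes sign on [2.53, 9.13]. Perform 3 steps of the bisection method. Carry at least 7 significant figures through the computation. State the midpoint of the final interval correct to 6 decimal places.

5.417500

f(2.530000) = -2.314501, f(9.130000) = 2.770446 (opposite signs)
step 1: m = 5.830000, f(m) = 0.421097 > 0 → root in [2.530000, 5.830000]
step 2: m = 4.180000, f(m) = -0.862009 < 0 → root in [4.180000, 5.830000]
step 3: m = 5.005000, f(m) = -0.206683 < 0 → root in [5.005000, 5.830000]
Midpoint of [5.005000, 5.830000] = 5.417500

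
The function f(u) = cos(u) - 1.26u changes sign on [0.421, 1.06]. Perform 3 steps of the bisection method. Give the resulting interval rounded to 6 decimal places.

[0.580750, 0.660625]

f(0.421000) = 0.382221, f(1.060000) = -0.846728 (opposite signs)
step 1: m = 0.740500, f(m) = -0.194899 < 0 → root in [0.421000, 0.740500]
step 2: m = 0.580750, f(m) = 0.104306 > 0 → root in [0.580750, 0.740500]
step 3: m = 0.660625, f(m) = -0.042779 < 0 → root in [0.580750, 0.660625]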